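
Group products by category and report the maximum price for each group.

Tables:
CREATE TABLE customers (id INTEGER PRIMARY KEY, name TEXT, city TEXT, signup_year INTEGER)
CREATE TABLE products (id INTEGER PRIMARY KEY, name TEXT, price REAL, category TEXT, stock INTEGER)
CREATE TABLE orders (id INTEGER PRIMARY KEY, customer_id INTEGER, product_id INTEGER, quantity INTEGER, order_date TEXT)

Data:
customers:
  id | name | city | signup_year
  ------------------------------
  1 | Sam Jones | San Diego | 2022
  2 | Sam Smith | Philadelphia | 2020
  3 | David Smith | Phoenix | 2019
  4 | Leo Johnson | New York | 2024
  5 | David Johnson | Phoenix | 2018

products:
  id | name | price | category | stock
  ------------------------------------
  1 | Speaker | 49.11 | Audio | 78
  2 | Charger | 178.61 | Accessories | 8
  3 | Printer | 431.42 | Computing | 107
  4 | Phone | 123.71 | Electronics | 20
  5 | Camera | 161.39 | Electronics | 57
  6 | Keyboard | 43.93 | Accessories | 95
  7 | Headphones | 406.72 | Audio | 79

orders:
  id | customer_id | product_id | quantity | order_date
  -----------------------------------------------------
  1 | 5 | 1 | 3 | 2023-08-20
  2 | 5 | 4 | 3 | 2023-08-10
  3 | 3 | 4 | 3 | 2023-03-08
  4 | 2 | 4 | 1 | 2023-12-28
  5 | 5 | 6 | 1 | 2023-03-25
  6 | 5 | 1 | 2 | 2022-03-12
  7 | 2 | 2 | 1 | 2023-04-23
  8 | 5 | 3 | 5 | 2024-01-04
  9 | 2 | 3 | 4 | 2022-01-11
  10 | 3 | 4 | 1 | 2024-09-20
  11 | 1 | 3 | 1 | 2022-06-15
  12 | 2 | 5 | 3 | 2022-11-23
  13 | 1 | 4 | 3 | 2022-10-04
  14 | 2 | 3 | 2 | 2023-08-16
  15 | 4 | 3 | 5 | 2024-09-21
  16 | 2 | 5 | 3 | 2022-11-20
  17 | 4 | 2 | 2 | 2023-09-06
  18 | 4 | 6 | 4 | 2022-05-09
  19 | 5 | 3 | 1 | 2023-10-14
SELECT category, MAX(price) AS max_price FROM products GROUP BY category

Execution result:
category | max_price
Accessories | 178.61
Audio | 406.72
Computing | 431.42
Electronics | 161.39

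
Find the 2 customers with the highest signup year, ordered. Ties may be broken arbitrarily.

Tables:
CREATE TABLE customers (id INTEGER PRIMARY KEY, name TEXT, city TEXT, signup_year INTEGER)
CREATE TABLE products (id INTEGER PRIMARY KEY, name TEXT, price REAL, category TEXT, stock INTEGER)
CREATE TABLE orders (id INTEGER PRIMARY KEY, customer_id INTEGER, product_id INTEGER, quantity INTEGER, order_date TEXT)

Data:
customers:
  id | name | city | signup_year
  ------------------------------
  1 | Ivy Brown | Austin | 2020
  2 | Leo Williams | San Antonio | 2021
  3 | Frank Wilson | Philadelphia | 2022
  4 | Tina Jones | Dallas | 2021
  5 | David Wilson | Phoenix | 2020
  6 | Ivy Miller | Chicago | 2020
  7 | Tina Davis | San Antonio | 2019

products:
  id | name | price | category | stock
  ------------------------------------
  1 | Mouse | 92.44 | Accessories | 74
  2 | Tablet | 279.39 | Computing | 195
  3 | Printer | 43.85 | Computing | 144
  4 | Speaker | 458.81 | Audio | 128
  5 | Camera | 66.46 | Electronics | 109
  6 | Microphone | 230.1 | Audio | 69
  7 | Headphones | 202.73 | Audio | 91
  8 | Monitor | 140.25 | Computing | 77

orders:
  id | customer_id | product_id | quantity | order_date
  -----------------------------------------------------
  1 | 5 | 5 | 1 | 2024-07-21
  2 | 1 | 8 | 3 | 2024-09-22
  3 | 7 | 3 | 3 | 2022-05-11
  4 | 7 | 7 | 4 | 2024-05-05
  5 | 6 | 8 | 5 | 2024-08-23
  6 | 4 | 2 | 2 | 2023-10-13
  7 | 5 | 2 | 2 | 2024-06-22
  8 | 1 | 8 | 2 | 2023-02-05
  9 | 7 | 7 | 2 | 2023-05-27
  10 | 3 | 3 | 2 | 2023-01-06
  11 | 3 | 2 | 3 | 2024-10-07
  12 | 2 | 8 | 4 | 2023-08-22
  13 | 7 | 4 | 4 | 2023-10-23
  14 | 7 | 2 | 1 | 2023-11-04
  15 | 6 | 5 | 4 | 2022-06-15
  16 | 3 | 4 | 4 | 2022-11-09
SELECT name, signup_year FROM customers ORDER BY signup_year DESC LIMIT 2

Execution result:
name | signup_year
Frank Wilson | 2022
Leo Williams | 2021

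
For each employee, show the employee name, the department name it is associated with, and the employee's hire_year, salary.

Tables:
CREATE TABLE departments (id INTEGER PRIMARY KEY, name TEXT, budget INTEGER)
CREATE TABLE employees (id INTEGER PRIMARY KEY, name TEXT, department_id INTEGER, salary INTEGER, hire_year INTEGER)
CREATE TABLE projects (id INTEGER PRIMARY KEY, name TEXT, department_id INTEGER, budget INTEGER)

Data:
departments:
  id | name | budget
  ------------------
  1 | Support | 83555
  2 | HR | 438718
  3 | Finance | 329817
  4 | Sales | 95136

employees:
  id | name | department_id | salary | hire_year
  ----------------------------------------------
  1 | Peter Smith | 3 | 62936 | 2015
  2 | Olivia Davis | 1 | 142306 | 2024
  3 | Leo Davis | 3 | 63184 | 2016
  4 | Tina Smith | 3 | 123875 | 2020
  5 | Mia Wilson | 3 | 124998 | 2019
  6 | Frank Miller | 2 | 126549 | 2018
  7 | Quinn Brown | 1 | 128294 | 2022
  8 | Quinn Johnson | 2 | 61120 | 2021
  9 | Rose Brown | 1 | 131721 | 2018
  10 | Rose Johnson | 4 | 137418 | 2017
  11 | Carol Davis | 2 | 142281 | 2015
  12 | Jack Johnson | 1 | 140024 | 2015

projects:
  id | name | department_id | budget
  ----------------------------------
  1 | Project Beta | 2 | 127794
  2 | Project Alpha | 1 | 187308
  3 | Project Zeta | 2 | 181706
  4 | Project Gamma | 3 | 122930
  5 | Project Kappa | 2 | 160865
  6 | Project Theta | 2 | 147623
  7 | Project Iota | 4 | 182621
SELECT c.name, p.name AS department, c.hire_year, c.salary FROM employees c JOIN departments p ON c.department_id = p.id

Execution result:
name | department | hire_year | salary
Peter Smith | Finance | 2015 | 62936
Olivia Davis | Support | 2024 | 142306
Leo Davis | Finance | 2016 | 63184
Tina Smith | Finance | 2020 | 123875
Mia Wilson | Finance | 2019 | 124998
Frank Miller | HR | 2018 | 126549
Quinn Brown | Support | 2022 | 128294
Quinn Johnson | HR | 2021 | 61120
Rose Brown | Support | 2018 | 131721
Rose Johnson | Sales | 2017 | 137418
Carol Davis | HR | 2015 | 142281
Jack Johnson | Support | 2015 | 140024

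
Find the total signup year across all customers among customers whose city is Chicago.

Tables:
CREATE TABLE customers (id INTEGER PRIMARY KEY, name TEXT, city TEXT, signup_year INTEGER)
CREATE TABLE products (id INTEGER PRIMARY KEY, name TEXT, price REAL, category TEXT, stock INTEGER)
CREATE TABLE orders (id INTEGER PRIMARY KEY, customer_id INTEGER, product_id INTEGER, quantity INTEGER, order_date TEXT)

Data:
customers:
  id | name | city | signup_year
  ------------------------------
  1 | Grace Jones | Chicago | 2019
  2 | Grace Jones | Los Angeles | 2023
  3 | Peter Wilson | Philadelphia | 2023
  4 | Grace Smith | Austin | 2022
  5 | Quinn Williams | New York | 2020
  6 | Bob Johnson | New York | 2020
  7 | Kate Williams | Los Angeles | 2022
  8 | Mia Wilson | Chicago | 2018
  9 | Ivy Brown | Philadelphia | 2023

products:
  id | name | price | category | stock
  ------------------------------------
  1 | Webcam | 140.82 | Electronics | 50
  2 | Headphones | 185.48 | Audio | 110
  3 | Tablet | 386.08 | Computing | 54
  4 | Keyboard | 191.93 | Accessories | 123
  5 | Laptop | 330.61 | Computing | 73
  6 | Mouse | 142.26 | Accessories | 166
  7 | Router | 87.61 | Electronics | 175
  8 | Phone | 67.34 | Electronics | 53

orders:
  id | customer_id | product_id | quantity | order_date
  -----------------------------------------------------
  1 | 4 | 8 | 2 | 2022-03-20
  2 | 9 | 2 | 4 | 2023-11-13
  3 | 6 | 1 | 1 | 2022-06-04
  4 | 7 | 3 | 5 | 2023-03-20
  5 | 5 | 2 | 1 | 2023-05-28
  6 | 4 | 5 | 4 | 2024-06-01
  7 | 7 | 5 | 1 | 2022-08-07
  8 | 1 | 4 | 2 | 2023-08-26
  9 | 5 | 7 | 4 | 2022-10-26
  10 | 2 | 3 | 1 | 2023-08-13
SELECT SUM(signup_year) FROM customers WHERE city = 'Chicago'

Execution result:
4037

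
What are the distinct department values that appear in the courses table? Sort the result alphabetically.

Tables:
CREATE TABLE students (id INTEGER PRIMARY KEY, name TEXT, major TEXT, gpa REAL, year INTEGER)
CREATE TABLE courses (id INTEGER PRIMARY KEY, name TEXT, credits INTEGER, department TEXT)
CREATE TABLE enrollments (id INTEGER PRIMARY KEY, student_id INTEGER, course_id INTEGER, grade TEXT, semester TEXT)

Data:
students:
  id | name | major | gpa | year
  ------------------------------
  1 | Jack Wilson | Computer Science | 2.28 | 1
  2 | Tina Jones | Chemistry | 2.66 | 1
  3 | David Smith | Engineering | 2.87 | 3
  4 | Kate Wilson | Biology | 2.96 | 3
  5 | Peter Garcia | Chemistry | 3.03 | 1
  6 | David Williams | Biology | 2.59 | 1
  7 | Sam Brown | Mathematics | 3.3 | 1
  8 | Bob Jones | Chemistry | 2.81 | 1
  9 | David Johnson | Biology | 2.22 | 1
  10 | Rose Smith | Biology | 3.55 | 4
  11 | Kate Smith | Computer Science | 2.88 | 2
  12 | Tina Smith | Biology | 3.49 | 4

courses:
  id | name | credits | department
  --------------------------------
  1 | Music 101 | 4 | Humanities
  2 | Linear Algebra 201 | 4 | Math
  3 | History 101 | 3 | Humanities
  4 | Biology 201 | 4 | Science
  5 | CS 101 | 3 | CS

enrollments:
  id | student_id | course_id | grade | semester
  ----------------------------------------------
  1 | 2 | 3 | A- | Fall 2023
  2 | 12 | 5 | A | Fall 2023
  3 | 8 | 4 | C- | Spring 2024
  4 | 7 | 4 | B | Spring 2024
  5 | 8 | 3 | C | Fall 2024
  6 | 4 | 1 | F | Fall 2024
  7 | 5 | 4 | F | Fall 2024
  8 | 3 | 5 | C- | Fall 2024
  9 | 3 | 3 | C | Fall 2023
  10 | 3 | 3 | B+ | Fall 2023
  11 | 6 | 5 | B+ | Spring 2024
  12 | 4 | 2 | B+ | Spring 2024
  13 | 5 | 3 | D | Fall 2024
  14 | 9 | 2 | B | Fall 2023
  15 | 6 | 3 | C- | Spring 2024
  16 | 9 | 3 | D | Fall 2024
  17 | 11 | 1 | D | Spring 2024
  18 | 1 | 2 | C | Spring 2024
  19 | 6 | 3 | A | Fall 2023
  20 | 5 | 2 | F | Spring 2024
SELECT DISTINCT department FROM courses ORDER BY department

Execution result:
department
CS
Humanities
Math
Science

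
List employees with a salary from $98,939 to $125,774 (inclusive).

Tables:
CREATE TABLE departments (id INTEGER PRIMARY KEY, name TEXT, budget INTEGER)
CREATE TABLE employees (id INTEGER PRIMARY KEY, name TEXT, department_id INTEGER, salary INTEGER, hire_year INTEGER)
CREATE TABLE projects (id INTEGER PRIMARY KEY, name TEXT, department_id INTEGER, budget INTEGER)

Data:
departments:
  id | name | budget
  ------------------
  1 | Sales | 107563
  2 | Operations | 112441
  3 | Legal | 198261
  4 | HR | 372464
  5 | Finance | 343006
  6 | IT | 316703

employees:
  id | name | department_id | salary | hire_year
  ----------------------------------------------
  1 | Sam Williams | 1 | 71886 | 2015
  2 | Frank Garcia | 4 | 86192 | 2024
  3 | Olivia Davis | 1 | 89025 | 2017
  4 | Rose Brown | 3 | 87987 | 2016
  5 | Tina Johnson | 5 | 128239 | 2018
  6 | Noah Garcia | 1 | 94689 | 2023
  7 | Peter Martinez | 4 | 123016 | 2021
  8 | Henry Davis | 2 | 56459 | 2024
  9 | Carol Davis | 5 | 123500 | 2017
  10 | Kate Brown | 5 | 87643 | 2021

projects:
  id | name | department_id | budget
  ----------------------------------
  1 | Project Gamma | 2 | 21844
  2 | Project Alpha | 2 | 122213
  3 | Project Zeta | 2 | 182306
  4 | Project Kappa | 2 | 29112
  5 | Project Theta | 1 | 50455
SELECT name, salary FROM employees WHERE salary BETWEEN 98939 AND 125774

Execution result:
name | salary
Peter Martinez | 123016
Carol Davis | 123500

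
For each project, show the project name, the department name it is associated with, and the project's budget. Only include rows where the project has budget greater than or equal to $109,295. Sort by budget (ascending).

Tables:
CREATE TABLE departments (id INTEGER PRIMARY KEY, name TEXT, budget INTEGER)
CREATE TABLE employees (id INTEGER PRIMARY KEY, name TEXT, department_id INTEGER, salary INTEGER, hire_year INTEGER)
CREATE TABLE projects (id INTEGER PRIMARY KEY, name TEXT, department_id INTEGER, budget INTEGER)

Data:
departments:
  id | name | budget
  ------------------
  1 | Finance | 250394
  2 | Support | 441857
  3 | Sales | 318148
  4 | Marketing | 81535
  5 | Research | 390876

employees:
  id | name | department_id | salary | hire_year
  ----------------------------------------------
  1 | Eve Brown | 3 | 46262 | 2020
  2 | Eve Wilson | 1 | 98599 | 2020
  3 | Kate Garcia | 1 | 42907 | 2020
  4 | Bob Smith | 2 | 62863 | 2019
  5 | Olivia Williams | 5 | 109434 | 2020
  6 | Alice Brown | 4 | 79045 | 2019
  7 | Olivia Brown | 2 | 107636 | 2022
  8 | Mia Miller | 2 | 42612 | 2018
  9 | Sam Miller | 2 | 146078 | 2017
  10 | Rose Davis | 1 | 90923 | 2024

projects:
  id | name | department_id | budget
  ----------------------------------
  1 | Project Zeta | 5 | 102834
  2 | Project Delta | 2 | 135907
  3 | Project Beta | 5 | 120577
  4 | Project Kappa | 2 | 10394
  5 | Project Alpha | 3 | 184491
SELECT c.name, p.name AS department, c.budget FROM projects c JOIN departments p ON c.department_id = p.id WHERE c.budget >= 109295 ORDER BY c.budget ASC

Execution result:
name | department | budget
Project Beta | Research | 120577
Project Delta | Support | 135907
Project Alpha | Sales | 184491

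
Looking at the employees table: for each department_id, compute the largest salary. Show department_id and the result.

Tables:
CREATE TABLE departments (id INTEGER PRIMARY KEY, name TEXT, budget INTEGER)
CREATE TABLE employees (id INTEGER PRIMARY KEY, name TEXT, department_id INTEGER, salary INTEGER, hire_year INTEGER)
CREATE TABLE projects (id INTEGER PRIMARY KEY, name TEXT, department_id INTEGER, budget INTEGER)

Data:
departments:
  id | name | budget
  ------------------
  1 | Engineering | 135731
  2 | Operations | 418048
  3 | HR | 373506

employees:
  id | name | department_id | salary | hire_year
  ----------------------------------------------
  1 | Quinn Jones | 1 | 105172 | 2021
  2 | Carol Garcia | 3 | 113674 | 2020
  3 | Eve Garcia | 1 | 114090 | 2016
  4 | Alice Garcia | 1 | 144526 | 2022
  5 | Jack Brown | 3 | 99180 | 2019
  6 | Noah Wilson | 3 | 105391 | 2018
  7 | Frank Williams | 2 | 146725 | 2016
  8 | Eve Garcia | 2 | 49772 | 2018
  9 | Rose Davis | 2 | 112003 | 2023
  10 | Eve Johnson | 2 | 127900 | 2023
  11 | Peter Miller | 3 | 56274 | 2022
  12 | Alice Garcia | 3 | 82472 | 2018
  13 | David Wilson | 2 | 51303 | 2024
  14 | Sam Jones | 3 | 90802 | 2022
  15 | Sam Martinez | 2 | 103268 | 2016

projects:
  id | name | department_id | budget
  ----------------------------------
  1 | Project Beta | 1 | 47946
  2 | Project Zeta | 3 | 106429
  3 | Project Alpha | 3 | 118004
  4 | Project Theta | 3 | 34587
SELECT department_id, MAX(salary) AS max_salary FROM employees GROUP BY department_id

Execution result:
department_id | max_salary
1 | 144526
2 | 146725
3 | 113674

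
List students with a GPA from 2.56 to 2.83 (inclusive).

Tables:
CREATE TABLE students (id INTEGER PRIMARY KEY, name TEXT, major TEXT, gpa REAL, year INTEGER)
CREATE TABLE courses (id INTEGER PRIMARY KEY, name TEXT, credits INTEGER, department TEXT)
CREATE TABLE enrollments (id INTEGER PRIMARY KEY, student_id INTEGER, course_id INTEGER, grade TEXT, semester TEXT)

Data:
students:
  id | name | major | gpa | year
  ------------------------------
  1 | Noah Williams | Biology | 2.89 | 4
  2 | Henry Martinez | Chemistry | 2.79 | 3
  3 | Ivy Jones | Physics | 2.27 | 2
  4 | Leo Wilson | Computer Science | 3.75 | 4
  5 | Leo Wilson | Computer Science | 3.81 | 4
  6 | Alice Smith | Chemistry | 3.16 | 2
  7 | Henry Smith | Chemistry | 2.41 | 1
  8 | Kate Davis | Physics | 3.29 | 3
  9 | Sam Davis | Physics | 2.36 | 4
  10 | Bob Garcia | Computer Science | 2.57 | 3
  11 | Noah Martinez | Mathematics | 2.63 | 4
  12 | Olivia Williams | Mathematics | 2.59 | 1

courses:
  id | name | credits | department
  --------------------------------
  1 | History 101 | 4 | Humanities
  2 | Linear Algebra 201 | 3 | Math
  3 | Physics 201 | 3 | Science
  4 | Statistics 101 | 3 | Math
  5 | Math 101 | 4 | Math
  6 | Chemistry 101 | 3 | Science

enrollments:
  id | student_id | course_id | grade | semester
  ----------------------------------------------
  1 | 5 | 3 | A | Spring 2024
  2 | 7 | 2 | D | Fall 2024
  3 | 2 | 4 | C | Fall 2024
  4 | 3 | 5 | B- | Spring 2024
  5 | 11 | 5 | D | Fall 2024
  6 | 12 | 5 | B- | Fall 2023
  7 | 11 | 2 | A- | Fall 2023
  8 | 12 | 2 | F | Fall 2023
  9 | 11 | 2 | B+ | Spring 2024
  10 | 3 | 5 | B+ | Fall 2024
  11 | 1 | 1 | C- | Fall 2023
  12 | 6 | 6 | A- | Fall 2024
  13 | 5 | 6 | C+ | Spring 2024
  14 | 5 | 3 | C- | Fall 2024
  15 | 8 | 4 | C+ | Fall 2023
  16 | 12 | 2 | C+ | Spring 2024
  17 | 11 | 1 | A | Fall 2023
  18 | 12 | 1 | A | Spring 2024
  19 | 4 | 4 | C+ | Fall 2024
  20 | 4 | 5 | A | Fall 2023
SELECT name, gpa FROM students WHERE gpa BETWEEN 2.56 AND 2.83

Execution result:
name | gpa
Henry Martinez | 2.79
Bob Garcia | 2.57
Noah Martinez | 2.63
Olivia Williams | 2.59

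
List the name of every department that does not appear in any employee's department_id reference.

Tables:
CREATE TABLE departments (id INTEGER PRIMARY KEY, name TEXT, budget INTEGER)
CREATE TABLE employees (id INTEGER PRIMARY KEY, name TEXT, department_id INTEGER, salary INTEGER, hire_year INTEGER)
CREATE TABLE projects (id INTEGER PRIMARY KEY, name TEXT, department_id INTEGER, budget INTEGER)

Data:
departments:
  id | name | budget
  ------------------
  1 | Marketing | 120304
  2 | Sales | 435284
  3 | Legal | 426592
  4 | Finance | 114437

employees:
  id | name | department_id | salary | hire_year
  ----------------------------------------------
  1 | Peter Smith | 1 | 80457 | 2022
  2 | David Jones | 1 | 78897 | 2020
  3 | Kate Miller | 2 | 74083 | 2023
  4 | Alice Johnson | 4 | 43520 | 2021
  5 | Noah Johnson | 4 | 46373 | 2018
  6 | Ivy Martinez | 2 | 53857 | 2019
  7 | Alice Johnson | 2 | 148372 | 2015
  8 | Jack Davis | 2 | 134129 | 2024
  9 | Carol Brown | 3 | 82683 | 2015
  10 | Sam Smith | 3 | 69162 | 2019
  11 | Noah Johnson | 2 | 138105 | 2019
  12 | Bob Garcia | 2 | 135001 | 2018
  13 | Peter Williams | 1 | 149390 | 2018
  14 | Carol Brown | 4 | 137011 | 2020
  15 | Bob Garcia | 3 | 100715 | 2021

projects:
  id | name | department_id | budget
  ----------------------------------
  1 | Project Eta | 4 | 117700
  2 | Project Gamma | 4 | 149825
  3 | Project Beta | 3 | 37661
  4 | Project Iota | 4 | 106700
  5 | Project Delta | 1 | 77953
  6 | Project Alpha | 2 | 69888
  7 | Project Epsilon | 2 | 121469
SELECT p.name FROM departments p LEFT JOIN employees c ON c.department_id = p.id WHERE c.id IS NULL

Execution result:
(no rows)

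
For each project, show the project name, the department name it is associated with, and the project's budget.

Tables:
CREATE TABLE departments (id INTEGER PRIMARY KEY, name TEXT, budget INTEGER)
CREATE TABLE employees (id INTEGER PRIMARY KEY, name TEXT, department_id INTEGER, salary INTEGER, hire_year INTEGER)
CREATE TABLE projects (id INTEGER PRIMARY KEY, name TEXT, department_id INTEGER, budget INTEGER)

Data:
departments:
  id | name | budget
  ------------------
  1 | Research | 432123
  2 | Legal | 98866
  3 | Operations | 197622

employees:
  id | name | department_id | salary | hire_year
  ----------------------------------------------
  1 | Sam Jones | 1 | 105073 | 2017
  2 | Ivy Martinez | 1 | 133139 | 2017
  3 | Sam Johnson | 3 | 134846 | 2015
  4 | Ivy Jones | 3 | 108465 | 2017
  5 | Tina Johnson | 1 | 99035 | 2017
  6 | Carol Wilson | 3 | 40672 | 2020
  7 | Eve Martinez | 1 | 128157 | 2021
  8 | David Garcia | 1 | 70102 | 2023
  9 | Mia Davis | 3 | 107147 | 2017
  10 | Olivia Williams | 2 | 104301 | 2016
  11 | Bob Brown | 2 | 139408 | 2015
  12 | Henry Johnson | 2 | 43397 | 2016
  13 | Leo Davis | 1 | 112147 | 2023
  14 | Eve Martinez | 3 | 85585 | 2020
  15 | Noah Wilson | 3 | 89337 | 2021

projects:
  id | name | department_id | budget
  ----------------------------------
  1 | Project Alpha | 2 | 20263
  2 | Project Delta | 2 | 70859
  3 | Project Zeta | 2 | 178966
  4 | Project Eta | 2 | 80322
SELECT c.name, p.name AS department, c.budget FROM projects c JOIN departments p ON c.department_id = p.id

Execution result:
name | department | budget
Project Alpha | Legal | 20263
Project Delta | Legal | 70859
Project Zeta | Legal | 178966
Project Eta | Legal | 80322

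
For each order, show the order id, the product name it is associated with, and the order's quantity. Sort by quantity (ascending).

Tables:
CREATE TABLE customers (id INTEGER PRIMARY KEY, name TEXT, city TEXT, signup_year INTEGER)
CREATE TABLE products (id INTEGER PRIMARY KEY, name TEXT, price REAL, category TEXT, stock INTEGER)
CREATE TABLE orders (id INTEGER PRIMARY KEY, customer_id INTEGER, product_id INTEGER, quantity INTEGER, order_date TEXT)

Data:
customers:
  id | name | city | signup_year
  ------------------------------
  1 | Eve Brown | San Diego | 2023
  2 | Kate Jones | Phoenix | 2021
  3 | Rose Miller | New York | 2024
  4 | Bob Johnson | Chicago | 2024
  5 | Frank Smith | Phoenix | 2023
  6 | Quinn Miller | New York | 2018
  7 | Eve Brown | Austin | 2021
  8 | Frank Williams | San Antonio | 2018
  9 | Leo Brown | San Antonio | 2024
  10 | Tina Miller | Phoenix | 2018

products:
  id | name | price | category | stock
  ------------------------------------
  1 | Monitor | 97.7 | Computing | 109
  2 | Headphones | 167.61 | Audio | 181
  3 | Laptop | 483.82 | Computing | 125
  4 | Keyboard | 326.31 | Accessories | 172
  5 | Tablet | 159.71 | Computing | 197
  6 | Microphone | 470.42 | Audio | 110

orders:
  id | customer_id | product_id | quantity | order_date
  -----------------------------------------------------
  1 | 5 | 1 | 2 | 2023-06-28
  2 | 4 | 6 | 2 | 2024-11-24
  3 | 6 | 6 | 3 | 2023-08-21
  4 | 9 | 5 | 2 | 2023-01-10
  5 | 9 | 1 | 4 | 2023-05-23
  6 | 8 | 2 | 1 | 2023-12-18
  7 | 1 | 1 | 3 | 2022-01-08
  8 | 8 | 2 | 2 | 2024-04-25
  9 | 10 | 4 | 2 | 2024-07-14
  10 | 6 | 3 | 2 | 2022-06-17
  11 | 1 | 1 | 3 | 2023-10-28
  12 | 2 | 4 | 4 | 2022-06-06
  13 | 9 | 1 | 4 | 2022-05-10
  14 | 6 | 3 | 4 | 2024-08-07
SELECT c.id, p.name AS product, c.quantity FROM orders c JOIN products p ON c.product_id = p.id ORDER BY c.quantity ASC

Execution result:
id | product | quantity
6 | Headphones | 1
1 | Monitor | 2
2 | Microphone | 2
4 | Tablet | 2
8 | Headphones | 2
9 | Keyboard | 2
10 | Laptop | 2
3 | Microphone | 3
7 | Monitor | 3
11 | Monitor | 3
5 | Monitor | 4
12 | Keyboard | 4
13 | Monitor | 4
14 | Laptop | 4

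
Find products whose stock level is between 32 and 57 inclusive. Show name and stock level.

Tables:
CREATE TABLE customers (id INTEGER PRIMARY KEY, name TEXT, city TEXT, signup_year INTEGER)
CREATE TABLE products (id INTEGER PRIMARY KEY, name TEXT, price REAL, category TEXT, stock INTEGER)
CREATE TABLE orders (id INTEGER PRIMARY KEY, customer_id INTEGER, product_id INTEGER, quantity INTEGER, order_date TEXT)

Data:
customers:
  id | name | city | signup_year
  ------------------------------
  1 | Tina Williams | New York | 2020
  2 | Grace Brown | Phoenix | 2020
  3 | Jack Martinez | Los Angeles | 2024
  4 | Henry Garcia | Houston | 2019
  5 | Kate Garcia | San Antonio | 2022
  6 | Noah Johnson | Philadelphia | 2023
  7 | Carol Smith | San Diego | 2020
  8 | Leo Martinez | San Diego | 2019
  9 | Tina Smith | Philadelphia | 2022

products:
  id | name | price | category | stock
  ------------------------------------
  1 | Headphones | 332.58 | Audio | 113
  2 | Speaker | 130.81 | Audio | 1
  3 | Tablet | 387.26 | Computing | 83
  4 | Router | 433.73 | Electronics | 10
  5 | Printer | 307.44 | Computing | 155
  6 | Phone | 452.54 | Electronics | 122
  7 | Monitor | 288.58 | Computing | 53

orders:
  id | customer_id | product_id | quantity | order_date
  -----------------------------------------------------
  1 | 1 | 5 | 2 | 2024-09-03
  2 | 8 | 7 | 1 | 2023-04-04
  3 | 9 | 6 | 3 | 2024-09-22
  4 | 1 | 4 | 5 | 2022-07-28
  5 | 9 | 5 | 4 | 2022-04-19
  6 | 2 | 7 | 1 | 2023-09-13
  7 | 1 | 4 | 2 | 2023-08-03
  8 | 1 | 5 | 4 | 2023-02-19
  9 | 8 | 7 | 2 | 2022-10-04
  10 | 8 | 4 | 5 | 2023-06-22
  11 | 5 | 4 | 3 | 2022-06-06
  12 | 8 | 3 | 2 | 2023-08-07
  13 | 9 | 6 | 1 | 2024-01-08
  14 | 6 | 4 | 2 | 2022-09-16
SELECT name, stock FROM products WHERE stock BETWEEN 32 AND 57

Execution result:
name | stock
Monitor | 53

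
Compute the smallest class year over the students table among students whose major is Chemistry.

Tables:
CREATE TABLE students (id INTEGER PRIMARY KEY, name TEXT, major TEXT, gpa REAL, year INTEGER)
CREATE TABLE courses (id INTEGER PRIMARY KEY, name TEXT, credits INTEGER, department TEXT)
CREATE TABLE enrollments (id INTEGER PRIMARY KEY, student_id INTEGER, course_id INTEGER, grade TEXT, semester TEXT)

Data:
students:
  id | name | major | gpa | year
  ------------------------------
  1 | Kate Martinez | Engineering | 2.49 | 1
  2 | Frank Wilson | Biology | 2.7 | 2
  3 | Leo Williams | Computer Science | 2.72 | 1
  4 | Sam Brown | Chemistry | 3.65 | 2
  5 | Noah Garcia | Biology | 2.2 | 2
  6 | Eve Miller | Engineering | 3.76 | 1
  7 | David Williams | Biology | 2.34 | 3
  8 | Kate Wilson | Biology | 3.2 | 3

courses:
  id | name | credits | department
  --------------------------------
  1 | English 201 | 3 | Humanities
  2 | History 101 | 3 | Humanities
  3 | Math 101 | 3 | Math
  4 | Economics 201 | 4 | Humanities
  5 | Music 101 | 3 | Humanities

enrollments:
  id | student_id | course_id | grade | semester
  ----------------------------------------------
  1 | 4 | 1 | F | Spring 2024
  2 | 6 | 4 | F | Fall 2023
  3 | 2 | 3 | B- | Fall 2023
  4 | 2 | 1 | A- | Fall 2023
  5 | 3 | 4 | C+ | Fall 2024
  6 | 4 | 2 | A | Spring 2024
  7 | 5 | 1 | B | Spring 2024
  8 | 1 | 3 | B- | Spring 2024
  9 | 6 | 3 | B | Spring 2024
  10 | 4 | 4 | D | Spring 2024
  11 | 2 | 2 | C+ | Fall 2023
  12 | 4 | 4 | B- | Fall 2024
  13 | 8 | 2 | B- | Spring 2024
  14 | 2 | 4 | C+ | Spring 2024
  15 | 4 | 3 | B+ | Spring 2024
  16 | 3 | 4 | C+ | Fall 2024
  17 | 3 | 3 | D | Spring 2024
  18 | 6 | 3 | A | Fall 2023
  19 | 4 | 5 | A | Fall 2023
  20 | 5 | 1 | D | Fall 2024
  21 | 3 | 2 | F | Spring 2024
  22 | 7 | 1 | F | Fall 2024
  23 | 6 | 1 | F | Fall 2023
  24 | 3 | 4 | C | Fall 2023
SELECT MIN(year) FROM students WHERE major = 'Chemistry'

Execution result:
2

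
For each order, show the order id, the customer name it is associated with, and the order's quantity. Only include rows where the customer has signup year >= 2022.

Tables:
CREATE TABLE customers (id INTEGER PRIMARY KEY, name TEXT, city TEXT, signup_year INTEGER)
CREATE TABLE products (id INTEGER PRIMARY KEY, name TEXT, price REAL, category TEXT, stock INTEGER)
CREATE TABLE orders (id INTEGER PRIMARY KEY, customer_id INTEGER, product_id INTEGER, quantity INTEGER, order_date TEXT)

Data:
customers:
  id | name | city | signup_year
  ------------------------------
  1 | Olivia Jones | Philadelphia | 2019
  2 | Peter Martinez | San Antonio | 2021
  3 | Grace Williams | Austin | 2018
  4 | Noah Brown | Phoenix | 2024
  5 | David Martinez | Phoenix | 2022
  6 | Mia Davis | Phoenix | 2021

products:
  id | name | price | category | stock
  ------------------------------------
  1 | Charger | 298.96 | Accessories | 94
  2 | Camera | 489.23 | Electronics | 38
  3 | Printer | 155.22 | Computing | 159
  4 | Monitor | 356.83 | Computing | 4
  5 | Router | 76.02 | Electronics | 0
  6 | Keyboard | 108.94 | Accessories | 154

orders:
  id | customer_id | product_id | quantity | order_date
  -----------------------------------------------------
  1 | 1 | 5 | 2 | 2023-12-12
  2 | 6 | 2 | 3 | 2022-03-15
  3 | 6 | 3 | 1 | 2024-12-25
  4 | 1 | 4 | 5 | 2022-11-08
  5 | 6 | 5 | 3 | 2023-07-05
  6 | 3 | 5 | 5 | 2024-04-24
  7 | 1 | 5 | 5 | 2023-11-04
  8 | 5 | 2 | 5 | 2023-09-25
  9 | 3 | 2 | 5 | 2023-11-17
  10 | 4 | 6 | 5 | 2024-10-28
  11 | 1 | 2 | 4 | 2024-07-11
SELECT c.id, p.name AS customer, c.quantity FROM orders c JOIN customers p ON c.customer_id = p.id WHERE p.signup_year >= 2022

Execution result:
id | customer | quantity
8 | David Martinez | 5
10 | Noah Brown | 5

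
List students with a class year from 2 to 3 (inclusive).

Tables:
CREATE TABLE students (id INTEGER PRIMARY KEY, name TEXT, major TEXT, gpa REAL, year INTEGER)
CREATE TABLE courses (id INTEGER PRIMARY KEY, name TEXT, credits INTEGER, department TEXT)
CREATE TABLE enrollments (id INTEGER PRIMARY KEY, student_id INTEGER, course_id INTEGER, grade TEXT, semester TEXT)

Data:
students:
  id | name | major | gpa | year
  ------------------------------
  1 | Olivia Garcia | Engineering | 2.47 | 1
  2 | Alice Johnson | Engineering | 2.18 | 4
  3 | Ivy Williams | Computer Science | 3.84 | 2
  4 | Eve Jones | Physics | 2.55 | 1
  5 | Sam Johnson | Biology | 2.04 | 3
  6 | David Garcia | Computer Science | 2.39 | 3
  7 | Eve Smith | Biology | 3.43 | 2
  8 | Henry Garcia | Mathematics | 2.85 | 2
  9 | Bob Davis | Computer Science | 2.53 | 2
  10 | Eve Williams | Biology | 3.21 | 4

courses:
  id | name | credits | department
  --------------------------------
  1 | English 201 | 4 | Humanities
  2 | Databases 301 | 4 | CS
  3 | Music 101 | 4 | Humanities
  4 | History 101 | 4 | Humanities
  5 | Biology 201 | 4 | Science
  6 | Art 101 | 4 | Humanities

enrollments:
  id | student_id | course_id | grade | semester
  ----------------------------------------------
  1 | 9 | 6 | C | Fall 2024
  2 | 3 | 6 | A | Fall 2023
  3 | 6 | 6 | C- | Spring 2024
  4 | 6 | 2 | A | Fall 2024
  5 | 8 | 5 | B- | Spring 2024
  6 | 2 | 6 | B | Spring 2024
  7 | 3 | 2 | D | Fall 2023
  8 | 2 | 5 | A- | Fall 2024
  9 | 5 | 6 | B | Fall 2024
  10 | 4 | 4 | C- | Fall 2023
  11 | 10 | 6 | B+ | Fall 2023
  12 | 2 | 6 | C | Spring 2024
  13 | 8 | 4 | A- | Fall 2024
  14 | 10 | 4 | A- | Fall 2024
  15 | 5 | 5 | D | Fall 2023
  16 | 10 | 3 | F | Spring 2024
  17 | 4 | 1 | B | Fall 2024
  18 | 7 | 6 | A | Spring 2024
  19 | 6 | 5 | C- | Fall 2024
SELECT name, year FROM students WHERE year BETWEEN 2 AND 3

Execution result:
name | year
Ivy Williams | 2
Sam Johnson | 3
David Garcia | 3
Eve Smith | 2
Henry Garcia | 2
Bob Davis | 2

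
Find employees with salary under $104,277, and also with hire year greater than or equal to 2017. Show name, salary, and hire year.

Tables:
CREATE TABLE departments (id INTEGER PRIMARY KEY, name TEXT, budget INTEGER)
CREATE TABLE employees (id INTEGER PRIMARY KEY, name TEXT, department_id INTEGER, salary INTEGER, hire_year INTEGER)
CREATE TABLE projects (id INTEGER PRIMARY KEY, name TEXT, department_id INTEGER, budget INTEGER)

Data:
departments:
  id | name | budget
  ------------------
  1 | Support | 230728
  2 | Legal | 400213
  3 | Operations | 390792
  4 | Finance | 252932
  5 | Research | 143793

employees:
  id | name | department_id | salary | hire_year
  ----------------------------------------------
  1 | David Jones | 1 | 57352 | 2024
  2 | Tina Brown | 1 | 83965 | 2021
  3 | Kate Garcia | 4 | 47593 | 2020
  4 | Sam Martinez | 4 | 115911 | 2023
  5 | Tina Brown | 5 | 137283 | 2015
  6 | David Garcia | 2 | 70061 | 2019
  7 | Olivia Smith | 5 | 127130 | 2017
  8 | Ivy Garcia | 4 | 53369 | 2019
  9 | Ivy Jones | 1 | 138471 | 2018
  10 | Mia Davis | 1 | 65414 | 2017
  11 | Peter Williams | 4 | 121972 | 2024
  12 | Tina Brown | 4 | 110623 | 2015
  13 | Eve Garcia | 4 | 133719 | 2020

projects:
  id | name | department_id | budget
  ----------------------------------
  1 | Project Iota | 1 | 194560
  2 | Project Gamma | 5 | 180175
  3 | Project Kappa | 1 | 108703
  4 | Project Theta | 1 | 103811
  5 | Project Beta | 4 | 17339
SELECT name, salary, hire_year FROM employees WHERE salary < 104277 AND hire_year >= 2017

Execution result:
name | salary | hire_year
David Jones | 57352 | 2024
Tina Brown | 83965 | 2021
Kate Garcia | 47593 | 2020
David Garcia | 70061 | 2019
Ivy Garcia | 53369 | 2019
Mia Davis | 65414 | 2017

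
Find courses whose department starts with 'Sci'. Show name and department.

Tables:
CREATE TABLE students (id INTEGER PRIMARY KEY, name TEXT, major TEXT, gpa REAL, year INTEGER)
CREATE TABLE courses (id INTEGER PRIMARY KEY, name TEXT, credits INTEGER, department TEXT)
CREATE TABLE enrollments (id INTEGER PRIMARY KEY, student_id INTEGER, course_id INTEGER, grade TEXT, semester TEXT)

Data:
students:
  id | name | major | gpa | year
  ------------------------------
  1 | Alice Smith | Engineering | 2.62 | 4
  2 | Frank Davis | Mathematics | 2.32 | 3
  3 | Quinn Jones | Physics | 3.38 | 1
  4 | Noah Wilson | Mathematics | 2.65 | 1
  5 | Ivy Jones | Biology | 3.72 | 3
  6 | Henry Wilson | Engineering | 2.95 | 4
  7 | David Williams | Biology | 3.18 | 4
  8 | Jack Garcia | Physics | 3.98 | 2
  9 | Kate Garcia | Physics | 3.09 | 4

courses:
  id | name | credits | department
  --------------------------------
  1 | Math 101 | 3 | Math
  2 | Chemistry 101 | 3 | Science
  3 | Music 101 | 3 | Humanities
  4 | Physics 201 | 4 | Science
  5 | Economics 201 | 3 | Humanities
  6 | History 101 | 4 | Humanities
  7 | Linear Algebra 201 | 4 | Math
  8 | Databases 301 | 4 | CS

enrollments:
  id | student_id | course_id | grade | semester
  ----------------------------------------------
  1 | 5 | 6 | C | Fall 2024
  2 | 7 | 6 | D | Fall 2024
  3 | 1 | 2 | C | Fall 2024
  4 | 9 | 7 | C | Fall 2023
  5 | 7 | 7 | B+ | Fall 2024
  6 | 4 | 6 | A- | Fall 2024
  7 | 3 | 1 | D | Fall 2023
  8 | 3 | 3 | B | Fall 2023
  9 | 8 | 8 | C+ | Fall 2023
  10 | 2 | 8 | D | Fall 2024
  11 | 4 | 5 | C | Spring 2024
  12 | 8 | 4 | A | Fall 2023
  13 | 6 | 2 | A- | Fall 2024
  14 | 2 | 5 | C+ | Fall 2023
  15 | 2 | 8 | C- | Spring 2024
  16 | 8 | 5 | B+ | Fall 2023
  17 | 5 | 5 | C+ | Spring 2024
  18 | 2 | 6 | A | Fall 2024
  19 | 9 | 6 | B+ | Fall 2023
SELECT name, department FROM courses WHERE department LIKE 'Sci%'

Execution result:
name | department
Chemistry 101 | Science
Physics 201 | Science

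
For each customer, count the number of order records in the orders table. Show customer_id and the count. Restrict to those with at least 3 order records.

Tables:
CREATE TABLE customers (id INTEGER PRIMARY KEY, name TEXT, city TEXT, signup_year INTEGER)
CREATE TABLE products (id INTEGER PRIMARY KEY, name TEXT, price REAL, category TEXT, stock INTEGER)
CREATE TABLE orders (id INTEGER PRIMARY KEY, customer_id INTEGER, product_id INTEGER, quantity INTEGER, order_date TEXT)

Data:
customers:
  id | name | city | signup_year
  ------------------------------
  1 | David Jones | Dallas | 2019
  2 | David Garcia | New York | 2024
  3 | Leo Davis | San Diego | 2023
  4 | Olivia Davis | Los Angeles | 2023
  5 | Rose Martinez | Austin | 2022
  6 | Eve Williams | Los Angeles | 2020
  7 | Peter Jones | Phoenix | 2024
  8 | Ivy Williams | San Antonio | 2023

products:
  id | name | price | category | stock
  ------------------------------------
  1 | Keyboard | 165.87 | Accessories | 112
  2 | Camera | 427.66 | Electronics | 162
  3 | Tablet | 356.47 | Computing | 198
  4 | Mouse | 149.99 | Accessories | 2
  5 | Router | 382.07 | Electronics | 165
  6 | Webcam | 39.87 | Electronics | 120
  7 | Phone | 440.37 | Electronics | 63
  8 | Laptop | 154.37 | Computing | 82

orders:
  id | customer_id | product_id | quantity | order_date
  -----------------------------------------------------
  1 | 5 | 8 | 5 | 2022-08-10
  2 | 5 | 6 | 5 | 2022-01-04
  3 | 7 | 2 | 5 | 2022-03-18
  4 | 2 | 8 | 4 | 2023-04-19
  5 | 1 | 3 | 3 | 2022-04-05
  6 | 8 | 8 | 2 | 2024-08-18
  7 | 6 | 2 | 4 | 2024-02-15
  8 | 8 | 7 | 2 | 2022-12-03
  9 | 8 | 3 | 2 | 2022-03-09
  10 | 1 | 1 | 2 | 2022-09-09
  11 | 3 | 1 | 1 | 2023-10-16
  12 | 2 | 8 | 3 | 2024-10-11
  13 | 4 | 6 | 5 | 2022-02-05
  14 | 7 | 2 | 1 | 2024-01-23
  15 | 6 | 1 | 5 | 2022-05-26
SELECT customer_id, COUNT(*) AS order_count FROM orders GROUP BY customer_id HAVING COUNT(*) >= 3

Execution result:
customer_id | order_count
8 | 3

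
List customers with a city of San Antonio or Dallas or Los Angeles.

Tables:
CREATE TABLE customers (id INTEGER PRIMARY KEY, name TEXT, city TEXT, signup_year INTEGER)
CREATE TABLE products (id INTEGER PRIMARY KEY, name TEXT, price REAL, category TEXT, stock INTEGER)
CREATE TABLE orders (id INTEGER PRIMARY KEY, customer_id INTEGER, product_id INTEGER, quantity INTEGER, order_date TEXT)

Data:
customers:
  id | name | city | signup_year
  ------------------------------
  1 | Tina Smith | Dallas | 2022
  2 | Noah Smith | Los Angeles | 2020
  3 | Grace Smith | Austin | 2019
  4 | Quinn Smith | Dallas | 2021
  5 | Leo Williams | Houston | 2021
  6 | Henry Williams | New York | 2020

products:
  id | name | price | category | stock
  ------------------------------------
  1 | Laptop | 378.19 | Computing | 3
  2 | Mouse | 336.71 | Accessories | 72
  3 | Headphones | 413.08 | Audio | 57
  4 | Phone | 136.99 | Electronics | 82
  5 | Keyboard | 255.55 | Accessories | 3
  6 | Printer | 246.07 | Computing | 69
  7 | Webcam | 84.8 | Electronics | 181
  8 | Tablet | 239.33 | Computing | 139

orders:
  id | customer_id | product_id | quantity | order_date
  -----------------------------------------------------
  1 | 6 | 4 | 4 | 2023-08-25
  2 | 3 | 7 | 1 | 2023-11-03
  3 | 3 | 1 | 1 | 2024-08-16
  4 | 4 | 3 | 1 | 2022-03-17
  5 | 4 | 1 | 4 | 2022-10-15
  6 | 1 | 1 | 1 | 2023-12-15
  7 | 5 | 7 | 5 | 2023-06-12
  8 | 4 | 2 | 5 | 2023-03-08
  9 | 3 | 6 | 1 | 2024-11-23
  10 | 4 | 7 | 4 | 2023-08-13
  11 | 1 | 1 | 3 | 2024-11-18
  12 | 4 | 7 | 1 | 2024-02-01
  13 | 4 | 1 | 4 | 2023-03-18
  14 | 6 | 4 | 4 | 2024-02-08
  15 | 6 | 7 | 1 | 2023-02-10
SELECT name, city FROM customers WHERE city IN ('San Antonio', 'Dallas', 'Los Angeles')

Execution result:
name | city
Tina Smith | Dallas
Noah Smith | Los Angeles
Quinn Smith | Dallas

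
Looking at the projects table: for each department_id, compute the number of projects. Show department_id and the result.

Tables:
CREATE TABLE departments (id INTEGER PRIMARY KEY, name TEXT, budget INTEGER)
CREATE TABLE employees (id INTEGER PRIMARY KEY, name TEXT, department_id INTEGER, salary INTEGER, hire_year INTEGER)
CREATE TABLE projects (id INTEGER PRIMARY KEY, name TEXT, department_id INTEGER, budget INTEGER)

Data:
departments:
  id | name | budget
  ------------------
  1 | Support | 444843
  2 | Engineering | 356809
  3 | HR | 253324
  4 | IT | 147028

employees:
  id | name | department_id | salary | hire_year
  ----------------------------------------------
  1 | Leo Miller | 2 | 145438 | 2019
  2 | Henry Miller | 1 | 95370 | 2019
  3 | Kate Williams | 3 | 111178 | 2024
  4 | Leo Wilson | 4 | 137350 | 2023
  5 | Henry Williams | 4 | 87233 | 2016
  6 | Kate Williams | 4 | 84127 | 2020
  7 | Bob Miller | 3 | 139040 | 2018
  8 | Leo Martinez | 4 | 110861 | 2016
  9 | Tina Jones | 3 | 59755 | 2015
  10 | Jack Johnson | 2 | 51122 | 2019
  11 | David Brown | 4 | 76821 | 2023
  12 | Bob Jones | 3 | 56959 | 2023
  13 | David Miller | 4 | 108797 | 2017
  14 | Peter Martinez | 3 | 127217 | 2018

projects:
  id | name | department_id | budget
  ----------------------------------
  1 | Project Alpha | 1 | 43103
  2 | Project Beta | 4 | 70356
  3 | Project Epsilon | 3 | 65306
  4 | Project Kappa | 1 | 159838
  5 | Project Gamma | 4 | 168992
SELECT department_id, COUNT(*) AS n FROM projects GROUP BY department_id

Execution result:
department_id | n
1 | 2
3 | 1
4 | 2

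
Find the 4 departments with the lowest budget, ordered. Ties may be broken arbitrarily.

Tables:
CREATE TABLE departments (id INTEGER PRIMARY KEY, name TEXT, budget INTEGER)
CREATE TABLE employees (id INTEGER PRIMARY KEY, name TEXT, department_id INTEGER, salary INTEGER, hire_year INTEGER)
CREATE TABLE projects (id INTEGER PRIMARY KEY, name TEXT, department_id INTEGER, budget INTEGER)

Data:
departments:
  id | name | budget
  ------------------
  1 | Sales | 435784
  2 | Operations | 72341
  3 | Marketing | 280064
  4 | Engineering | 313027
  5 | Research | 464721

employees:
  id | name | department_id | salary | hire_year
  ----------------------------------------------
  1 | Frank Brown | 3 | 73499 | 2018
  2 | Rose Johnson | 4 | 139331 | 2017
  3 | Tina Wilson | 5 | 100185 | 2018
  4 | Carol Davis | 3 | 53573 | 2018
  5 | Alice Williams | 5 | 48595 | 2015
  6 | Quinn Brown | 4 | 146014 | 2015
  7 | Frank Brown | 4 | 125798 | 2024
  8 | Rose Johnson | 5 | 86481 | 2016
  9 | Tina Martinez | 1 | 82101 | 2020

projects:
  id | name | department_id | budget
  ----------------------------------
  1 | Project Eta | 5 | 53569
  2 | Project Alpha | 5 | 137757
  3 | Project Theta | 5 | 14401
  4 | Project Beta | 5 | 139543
SELECT name, budget FROM departments ORDER BY budget ASC LIMIT 4

Execution result:
name | budget
Operations | 72341
Marketing | 280064
Engineering | 313027
Sales | 435784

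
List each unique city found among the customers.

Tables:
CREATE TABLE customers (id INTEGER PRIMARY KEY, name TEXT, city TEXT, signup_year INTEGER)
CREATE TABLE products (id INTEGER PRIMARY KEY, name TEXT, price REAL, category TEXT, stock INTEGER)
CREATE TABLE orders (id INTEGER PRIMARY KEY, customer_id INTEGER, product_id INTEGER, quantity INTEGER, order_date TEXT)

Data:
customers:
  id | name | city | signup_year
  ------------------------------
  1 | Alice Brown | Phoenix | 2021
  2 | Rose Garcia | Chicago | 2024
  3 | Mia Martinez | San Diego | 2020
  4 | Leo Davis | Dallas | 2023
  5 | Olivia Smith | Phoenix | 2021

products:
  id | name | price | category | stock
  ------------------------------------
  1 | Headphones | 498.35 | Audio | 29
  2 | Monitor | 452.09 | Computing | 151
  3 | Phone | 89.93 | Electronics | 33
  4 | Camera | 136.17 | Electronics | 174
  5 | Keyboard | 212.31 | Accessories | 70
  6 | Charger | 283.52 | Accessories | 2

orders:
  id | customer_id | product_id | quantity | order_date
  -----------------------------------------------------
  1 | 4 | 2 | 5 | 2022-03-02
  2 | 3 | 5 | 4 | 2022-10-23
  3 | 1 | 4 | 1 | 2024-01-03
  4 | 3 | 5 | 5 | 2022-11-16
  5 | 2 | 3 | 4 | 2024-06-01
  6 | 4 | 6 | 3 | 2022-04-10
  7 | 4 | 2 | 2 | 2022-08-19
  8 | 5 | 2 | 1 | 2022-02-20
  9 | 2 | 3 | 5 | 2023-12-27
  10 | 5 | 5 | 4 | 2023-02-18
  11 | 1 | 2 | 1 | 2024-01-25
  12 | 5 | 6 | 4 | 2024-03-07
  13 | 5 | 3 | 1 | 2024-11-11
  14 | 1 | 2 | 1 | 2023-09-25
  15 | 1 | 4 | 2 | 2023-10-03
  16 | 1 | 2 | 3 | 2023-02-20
SELECT DISTINCT city FROM customers

Execution result:
city
Phoenix
Chicago
San Diego
Dallas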